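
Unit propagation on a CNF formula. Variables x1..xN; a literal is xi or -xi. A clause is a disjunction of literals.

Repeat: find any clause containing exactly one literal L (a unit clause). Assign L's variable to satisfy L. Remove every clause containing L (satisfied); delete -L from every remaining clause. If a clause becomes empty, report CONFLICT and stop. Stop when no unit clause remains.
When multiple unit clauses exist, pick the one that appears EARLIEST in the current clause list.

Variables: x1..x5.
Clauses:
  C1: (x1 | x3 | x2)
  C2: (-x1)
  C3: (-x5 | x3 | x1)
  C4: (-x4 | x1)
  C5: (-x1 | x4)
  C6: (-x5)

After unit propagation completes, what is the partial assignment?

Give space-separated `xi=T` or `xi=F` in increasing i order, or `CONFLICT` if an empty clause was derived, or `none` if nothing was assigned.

Answer: x1=F x4=F x5=F

Derivation:
unit clause [-1] forces x1=F; simplify:
  drop 1 from [1, 3, 2] -> [3, 2]
  drop 1 from [-5, 3, 1] -> [-5, 3]
  drop 1 from [-4, 1] -> [-4]
  satisfied 2 clause(s); 4 remain; assigned so far: [1]
unit clause [-4] forces x4=F; simplify:
  satisfied 1 clause(s); 3 remain; assigned so far: [1, 4]
unit clause [-5] forces x5=F; simplify:
  satisfied 2 clause(s); 1 remain; assigned so far: [1, 4, 5]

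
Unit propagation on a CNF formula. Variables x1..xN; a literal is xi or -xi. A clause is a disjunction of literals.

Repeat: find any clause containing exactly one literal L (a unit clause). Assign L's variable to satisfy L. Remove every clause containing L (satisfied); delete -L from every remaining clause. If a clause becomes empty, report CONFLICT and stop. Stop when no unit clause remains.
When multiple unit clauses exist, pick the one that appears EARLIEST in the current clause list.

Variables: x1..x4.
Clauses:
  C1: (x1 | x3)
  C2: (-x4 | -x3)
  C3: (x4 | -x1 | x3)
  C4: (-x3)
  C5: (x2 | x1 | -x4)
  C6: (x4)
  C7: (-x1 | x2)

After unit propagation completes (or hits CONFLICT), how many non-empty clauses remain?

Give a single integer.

Answer: 0

Derivation:
unit clause [-3] forces x3=F; simplify:
  drop 3 from [1, 3] -> [1]
  drop 3 from [4, -1, 3] -> [4, -1]
  satisfied 2 clause(s); 5 remain; assigned so far: [3]
unit clause [1] forces x1=T; simplify:
  drop -1 from [4, -1] -> [4]
  drop -1 from [-1, 2] -> [2]
  satisfied 2 clause(s); 3 remain; assigned so far: [1, 3]
unit clause [4] forces x4=T; simplify:
  satisfied 2 clause(s); 1 remain; assigned so far: [1, 3, 4]
unit clause [2] forces x2=T; simplify:
  satisfied 1 clause(s); 0 remain; assigned so far: [1, 2, 3, 4]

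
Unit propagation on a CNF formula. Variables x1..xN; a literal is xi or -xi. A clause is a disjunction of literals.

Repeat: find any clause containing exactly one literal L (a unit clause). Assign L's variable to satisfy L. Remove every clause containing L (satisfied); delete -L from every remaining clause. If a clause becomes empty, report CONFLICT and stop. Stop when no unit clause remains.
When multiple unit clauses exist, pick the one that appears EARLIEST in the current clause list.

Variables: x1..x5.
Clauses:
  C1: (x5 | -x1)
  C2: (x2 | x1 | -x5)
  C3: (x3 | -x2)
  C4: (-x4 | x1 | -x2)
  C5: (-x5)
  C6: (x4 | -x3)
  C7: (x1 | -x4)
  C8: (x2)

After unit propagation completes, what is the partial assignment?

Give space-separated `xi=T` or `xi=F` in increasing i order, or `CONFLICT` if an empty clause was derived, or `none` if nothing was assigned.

unit clause [-5] forces x5=F; simplify:
  drop 5 from [5, -1] -> [-1]
  satisfied 2 clause(s); 6 remain; assigned so far: [5]
unit clause [-1] forces x1=F; simplify:
  drop 1 from [-4, 1, -2] -> [-4, -2]
  drop 1 from [1, -4] -> [-4]
  satisfied 1 clause(s); 5 remain; assigned so far: [1, 5]
unit clause [-4] forces x4=F; simplify:
  drop 4 from [4, -3] -> [-3]
  satisfied 2 clause(s); 3 remain; assigned so far: [1, 4, 5]
unit clause [-3] forces x3=F; simplify:
  drop 3 from [3, -2] -> [-2]
  satisfied 1 clause(s); 2 remain; assigned so far: [1, 3, 4, 5]
unit clause [-2] forces x2=F; simplify:
  drop 2 from [2] -> [] (empty!)
  satisfied 1 clause(s); 1 remain; assigned so far: [1, 2, 3, 4, 5]
CONFLICT (empty clause)

Answer: CONFLICT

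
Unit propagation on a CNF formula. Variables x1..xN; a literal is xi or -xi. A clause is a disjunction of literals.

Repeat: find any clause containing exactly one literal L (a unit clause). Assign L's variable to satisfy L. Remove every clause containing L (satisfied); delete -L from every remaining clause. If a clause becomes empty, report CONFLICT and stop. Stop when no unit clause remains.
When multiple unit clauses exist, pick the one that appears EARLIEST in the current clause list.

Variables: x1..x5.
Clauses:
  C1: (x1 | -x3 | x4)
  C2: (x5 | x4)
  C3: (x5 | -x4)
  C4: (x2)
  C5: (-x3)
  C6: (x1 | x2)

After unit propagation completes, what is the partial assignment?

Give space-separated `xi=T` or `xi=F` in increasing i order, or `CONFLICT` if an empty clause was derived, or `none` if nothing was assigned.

Answer: x2=T x3=F

Derivation:
unit clause [2] forces x2=T; simplify:
  satisfied 2 clause(s); 4 remain; assigned so far: [2]
unit clause [-3] forces x3=F; simplify:
  satisfied 2 clause(s); 2 remain; assigned so far: [2, 3]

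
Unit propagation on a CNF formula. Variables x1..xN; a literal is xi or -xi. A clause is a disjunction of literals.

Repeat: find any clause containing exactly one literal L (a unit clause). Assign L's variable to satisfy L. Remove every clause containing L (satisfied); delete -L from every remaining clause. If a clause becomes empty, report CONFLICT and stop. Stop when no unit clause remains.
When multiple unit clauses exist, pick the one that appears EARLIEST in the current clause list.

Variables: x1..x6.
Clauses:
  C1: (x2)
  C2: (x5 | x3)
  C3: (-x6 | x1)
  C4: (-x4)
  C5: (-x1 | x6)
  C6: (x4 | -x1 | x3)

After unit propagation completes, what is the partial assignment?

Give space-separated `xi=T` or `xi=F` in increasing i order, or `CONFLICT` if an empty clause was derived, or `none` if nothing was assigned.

unit clause [2] forces x2=T; simplify:
  satisfied 1 clause(s); 5 remain; assigned so far: [2]
unit clause [-4] forces x4=F; simplify:
  drop 4 from [4, -1, 3] -> [-1, 3]
  satisfied 1 clause(s); 4 remain; assigned so far: [2, 4]

Answer: x2=T x4=F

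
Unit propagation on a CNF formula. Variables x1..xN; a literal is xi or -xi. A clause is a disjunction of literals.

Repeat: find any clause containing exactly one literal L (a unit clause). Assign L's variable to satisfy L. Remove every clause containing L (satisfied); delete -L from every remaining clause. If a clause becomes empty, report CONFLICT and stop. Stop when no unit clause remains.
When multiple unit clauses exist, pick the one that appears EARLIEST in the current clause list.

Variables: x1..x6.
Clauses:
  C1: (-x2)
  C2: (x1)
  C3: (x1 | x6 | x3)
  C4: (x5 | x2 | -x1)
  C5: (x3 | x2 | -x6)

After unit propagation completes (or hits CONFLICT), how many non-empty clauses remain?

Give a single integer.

Answer: 1

Derivation:
unit clause [-2] forces x2=F; simplify:
  drop 2 from [5, 2, -1] -> [5, -1]
  drop 2 from [3, 2, -6] -> [3, -6]
  satisfied 1 clause(s); 4 remain; assigned so far: [2]
unit clause [1] forces x1=T; simplify:
  drop -1 from [5, -1] -> [5]
  satisfied 2 clause(s); 2 remain; assigned so far: [1, 2]
unit clause [5] forces x5=T; simplify:
  satisfied 1 clause(s); 1 remain; assigned so far: [1, 2, 5]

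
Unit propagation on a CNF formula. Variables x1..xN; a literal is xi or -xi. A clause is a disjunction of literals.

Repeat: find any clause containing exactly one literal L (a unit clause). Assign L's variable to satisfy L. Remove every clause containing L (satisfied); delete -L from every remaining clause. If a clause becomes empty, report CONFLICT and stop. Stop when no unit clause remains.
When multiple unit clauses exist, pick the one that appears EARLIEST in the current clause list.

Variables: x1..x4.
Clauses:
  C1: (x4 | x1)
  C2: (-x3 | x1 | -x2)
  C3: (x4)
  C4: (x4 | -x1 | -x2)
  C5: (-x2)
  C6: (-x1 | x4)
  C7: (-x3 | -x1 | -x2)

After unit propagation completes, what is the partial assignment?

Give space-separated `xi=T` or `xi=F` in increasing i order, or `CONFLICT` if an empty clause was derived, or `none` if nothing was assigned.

Answer: x2=F x4=T

Derivation:
unit clause [4] forces x4=T; simplify:
  satisfied 4 clause(s); 3 remain; assigned so far: [4]
unit clause [-2] forces x2=F; simplify:
  satisfied 3 clause(s); 0 remain; assigned so far: [2, 4]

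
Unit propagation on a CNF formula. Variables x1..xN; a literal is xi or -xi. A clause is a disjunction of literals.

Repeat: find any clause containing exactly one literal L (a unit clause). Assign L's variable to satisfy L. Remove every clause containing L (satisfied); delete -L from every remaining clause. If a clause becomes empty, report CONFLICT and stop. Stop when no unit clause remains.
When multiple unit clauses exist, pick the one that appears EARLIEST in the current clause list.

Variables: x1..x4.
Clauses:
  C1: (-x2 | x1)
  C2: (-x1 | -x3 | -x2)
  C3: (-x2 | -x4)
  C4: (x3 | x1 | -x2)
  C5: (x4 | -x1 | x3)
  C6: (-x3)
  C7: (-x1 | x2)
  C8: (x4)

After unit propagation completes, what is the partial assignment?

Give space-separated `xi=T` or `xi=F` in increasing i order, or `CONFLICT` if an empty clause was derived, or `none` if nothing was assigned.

unit clause [-3] forces x3=F; simplify:
  drop 3 from [3, 1, -2] -> [1, -2]
  drop 3 from [4, -1, 3] -> [4, -1]
  satisfied 2 clause(s); 6 remain; assigned so far: [3]
unit clause [4] forces x4=T; simplify:
  drop -4 from [-2, -4] -> [-2]
  satisfied 2 clause(s); 4 remain; assigned so far: [3, 4]
unit clause [-2] forces x2=F; simplify:
  drop 2 from [-1, 2] -> [-1]
  satisfied 3 clause(s); 1 remain; assigned so far: [2, 3, 4]
unit clause [-1] forces x1=F; simplify:
  satisfied 1 clause(s); 0 remain; assigned so far: [1, 2, 3, 4]

Answer: x1=F x2=F x3=F x4=T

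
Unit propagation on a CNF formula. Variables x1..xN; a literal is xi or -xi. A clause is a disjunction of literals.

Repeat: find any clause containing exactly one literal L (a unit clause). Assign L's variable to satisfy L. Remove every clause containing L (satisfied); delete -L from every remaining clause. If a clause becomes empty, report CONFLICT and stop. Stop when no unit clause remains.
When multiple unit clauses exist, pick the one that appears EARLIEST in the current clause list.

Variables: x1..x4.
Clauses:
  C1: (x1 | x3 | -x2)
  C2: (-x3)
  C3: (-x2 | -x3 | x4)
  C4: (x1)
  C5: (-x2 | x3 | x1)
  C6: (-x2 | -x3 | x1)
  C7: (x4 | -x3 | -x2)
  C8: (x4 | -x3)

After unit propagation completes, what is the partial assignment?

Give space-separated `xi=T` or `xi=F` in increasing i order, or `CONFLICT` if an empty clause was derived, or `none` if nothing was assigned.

unit clause [-3] forces x3=F; simplify:
  drop 3 from [1, 3, -2] -> [1, -2]
  drop 3 from [-2, 3, 1] -> [-2, 1]
  satisfied 5 clause(s); 3 remain; assigned so far: [3]
unit clause [1] forces x1=T; simplify:
  satisfied 3 clause(s); 0 remain; assigned so far: [1, 3]

Answer: x1=T x3=F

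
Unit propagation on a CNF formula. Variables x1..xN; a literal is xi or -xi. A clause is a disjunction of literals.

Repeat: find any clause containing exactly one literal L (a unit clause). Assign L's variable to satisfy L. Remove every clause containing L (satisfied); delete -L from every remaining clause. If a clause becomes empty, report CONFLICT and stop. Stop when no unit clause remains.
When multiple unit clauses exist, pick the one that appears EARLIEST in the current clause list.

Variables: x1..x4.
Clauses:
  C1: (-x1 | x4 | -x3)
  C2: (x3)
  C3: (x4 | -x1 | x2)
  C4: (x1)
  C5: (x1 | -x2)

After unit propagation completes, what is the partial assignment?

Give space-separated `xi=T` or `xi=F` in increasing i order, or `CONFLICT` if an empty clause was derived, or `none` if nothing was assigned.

Answer: x1=T x3=T x4=T

Derivation:
unit clause [3] forces x3=T; simplify:
  drop -3 from [-1, 4, -3] -> [-1, 4]
  satisfied 1 clause(s); 4 remain; assigned so far: [3]
unit clause [1] forces x1=T; simplify:
  drop -1 from [-1, 4] -> [4]
  drop -1 from [4, -1, 2] -> [4, 2]
  satisfied 2 clause(s); 2 remain; assigned so far: [1, 3]
unit clause [4] forces x4=T; simplify:
  satisfied 2 clause(s); 0 remain; assigned so far: [1, 3, 4]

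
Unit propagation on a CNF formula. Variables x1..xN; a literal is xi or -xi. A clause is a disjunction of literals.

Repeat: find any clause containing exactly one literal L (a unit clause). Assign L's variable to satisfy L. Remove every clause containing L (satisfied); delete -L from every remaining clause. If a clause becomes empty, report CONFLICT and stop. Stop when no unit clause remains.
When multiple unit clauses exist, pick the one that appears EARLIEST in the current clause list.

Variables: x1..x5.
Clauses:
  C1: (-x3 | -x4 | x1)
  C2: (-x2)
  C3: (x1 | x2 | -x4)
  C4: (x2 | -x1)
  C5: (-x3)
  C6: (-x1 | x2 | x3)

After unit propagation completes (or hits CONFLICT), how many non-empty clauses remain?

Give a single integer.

unit clause [-2] forces x2=F; simplify:
  drop 2 from [1, 2, -4] -> [1, -4]
  drop 2 from [2, -1] -> [-1]
  drop 2 from [-1, 2, 3] -> [-1, 3]
  satisfied 1 clause(s); 5 remain; assigned so far: [2]
unit clause [-1] forces x1=F; simplify:
  drop 1 from [-3, -4, 1] -> [-3, -4]
  drop 1 from [1, -4] -> [-4]
  satisfied 2 clause(s); 3 remain; assigned so far: [1, 2]
unit clause [-4] forces x4=F; simplify:
  satisfied 2 clause(s); 1 remain; assigned so far: [1, 2, 4]
unit clause [-3] forces x3=F; simplify:
  satisfied 1 clause(s); 0 remain; assigned so far: [1, 2, 3, 4]

Answer: 0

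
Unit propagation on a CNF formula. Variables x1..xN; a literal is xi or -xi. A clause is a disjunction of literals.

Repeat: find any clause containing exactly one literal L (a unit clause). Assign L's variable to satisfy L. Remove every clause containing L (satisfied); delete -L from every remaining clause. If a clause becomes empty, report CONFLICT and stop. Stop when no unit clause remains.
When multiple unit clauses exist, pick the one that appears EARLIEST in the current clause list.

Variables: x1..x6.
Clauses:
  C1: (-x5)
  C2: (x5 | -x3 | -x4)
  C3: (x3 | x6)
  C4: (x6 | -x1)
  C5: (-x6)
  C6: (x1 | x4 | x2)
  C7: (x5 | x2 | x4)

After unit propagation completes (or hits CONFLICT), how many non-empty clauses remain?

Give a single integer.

unit clause [-5] forces x5=F; simplify:
  drop 5 from [5, -3, -4] -> [-3, -4]
  drop 5 from [5, 2, 4] -> [2, 4]
  satisfied 1 clause(s); 6 remain; assigned so far: [5]
unit clause [-6] forces x6=F; simplify:
  drop 6 from [3, 6] -> [3]
  drop 6 from [6, -1] -> [-1]
  satisfied 1 clause(s); 5 remain; assigned so far: [5, 6]
unit clause [3] forces x3=T; simplify:
  drop -3 from [-3, -4] -> [-4]
  satisfied 1 clause(s); 4 remain; assigned so far: [3, 5, 6]
unit clause [-4] forces x4=F; simplify:
  drop 4 from [1, 4, 2] -> [1, 2]
  drop 4 from [2, 4] -> [2]
  satisfied 1 clause(s); 3 remain; assigned so far: [3, 4, 5, 6]
unit clause [-1] forces x1=F; simplify:
  drop 1 from [1, 2] -> [2]
  satisfied 1 clause(s); 2 remain; assigned so far: [1, 3, 4, 5, 6]
unit clause [2] forces x2=T; simplify:
  satisfied 2 clause(s); 0 remain; assigned so far: [1, 2, 3, 4, 5, 6]

Answer: 0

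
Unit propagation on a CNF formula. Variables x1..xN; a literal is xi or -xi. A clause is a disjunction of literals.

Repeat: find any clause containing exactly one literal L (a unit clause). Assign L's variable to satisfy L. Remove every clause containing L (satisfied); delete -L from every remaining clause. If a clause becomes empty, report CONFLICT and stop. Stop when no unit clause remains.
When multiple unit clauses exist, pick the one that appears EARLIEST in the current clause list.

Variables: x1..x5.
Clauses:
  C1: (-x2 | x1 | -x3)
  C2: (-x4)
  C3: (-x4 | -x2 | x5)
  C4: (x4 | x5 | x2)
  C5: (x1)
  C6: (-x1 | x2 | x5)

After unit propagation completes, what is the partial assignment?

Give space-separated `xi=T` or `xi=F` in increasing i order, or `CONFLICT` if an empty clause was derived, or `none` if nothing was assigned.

Answer: x1=T x4=F

Derivation:
unit clause [-4] forces x4=F; simplify:
  drop 4 from [4, 5, 2] -> [5, 2]
  satisfied 2 clause(s); 4 remain; assigned so far: [4]
unit clause [1] forces x1=T; simplify:
  drop -1 from [-1, 2, 5] -> [2, 5]
  satisfied 2 clause(s); 2 remain; assigned so far: [1, 4]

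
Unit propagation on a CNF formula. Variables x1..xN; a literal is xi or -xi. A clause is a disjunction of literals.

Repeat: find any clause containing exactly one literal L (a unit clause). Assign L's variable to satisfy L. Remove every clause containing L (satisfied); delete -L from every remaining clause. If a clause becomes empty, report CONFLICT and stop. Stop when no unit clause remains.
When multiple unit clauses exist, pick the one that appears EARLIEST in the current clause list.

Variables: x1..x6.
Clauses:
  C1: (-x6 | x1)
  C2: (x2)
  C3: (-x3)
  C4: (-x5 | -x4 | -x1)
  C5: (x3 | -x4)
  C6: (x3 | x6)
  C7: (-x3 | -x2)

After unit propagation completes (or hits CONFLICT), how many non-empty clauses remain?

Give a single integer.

unit clause [2] forces x2=T; simplify:
  drop -2 from [-3, -2] -> [-3]
  satisfied 1 clause(s); 6 remain; assigned so far: [2]
unit clause [-3] forces x3=F; simplify:
  drop 3 from [3, -4] -> [-4]
  drop 3 from [3, 6] -> [6]
  satisfied 2 clause(s); 4 remain; assigned so far: [2, 3]
unit clause [-4] forces x4=F; simplify:
  satisfied 2 clause(s); 2 remain; assigned so far: [2, 3, 4]
unit clause [6] forces x6=T; simplify:
  drop -6 from [-6, 1] -> [1]
  satisfied 1 clause(s); 1 remain; assigned so far: [2, 3, 4, 6]
unit clause [1] forces x1=T; simplify:
  satisfied 1 clause(s); 0 remain; assigned so far: [1, 2, 3, 4, 6]

Answer: 0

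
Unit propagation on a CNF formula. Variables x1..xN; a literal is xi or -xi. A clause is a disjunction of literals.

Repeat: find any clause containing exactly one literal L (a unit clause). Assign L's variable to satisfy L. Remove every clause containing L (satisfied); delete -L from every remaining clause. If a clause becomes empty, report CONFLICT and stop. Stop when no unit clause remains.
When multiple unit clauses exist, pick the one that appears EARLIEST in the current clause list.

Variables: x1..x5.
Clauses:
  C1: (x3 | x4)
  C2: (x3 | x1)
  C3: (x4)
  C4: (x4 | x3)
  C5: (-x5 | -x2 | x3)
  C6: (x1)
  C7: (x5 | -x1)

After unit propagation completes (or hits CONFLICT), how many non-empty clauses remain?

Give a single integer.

Answer: 1

Derivation:
unit clause [4] forces x4=T; simplify:
  satisfied 3 clause(s); 4 remain; assigned so far: [4]
unit clause [1] forces x1=T; simplify:
  drop -1 from [5, -1] -> [5]
  satisfied 2 clause(s); 2 remain; assigned so far: [1, 4]
unit clause [5] forces x5=T; simplify:
  drop -5 from [-5, -2, 3] -> [-2, 3]
  satisfied 1 clause(s); 1 remain; assigned so far: [1, 4, 5]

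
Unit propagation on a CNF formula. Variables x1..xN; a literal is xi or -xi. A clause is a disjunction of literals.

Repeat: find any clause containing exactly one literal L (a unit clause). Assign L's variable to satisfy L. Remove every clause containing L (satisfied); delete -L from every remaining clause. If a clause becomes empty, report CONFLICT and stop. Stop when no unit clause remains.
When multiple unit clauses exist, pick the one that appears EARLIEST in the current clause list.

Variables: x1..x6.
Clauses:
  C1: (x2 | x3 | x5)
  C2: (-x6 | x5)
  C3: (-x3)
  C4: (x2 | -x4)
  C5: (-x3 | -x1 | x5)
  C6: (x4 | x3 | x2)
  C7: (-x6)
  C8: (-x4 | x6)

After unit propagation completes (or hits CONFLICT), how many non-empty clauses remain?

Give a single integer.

unit clause [-3] forces x3=F; simplify:
  drop 3 from [2, 3, 5] -> [2, 5]
  drop 3 from [4, 3, 2] -> [4, 2]
  satisfied 2 clause(s); 6 remain; assigned so far: [3]
unit clause [-6] forces x6=F; simplify:
  drop 6 from [-4, 6] -> [-4]
  satisfied 2 clause(s); 4 remain; assigned so far: [3, 6]
unit clause [-4] forces x4=F; simplify:
  drop 4 from [4, 2] -> [2]
  satisfied 2 clause(s); 2 remain; assigned so far: [3, 4, 6]
unit clause [2] forces x2=T; simplify:
  satisfied 2 clause(s); 0 remain; assigned so far: [2, 3, 4, 6]

Answer: 0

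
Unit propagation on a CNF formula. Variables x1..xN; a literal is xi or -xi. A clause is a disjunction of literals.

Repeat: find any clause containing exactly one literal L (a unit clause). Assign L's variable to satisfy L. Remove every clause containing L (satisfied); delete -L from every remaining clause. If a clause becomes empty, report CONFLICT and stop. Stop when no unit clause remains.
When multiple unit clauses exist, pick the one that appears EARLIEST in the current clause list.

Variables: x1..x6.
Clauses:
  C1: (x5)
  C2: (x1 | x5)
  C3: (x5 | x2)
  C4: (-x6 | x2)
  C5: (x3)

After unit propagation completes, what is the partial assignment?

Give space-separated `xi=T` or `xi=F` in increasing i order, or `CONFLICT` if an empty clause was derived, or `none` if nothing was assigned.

Answer: x3=T x5=T

Derivation:
unit clause [5] forces x5=T; simplify:
  satisfied 3 clause(s); 2 remain; assigned so far: [5]
unit clause [3] forces x3=T; simplify:
  satisfied 1 clause(s); 1 remain; assigned so far: [3, 5]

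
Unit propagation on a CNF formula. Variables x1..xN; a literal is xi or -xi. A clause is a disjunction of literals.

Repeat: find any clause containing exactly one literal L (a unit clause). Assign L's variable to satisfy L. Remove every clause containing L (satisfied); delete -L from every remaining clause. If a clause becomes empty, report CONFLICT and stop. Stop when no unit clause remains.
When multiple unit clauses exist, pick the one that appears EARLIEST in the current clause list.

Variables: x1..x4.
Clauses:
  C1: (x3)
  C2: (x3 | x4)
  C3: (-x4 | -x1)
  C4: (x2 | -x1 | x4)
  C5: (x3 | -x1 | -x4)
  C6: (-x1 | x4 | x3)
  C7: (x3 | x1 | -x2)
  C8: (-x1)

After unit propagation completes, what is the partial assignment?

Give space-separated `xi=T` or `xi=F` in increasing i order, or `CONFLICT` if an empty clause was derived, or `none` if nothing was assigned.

unit clause [3] forces x3=T; simplify:
  satisfied 5 clause(s); 3 remain; assigned so far: [3]
unit clause [-1] forces x1=F; simplify:
  satisfied 3 clause(s); 0 remain; assigned so far: [1, 3]

Answer: x1=F x3=T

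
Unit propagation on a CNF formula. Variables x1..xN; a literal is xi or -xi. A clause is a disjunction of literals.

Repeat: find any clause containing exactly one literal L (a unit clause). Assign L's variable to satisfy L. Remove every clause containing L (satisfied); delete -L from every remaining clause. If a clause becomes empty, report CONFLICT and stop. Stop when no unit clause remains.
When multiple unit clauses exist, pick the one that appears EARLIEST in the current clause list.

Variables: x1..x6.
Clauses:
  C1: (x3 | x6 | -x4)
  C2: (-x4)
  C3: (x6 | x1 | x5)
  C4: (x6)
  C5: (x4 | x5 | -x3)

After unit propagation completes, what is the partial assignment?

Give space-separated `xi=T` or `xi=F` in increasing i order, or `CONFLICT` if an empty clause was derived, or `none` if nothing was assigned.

Answer: x4=F x6=T

Derivation:
unit clause [-4] forces x4=F; simplify:
  drop 4 from [4, 5, -3] -> [5, -3]
  satisfied 2 clause(s); 3 remain; assigned so far: [4]
unit clause [6] forces x6=T; simplify:
  satisfied 2 clause(s); 1 remain; assigned so far: [4, 6]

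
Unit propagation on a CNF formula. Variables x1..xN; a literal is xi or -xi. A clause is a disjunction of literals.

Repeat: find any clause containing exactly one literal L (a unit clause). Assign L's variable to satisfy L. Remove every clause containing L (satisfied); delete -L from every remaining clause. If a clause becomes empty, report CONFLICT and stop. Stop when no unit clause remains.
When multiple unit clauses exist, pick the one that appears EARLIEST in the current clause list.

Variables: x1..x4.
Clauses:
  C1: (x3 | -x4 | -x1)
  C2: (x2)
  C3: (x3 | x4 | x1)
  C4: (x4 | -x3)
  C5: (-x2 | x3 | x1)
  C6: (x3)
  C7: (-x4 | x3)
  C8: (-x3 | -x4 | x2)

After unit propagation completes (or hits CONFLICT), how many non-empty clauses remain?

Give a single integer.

Answer: 0

Derivation:
unit clause [2] forces x2=T; simplify:
  drop -2 from [-2, 3, 1] -> [3, 1]
  satisfied 2 clause(s); 6 remain; assigned so far: [2]
unit clause [3] forces x3=T; simplify:
  drop -3 from [4, -3] -> [4]
  satisfied 5 clause(s); 1 remain; assigned so far: [2, 3]
unit clause [4] forces x4=T; simplify:
  satisfied 1 clause(s); 0 remain; assigned so far: [2, 3, 4]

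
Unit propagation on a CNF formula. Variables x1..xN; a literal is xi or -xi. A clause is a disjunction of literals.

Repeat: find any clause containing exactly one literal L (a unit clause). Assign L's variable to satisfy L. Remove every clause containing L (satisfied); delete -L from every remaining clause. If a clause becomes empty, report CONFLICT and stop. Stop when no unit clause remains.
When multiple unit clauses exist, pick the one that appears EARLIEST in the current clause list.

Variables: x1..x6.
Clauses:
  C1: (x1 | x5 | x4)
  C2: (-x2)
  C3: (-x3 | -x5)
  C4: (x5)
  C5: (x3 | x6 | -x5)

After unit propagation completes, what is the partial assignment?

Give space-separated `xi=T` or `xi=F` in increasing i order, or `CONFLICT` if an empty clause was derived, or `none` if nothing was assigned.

unit clause [-2] forces x2=F; simplify:
  satisfied 1 clause(s); 4 remain; assigned so far: [2]
unit clause [5] forces x5=T; simplify:
  drop -5 from [-3, -5] -> [-3]
  drop -5 from [3, 6, -5] -> [3, 6]
  satisfied 2 clause(s); 2 remain; assigned so far: [2, 5]
unit clause [-3] forces x3=F; simplify:
  drop 3 from [3, 6] -> [6]
  satisfied 1 clause(s); 1 remain; assigned so far: [2, 3, 5]
unit clause [6] forces x6=T; simplify:
  satisfied 1 clause(s); 0 remain; assigned so far: [2, 3, 5, 6]

Answer: x2=F x3=F x5=T x6=T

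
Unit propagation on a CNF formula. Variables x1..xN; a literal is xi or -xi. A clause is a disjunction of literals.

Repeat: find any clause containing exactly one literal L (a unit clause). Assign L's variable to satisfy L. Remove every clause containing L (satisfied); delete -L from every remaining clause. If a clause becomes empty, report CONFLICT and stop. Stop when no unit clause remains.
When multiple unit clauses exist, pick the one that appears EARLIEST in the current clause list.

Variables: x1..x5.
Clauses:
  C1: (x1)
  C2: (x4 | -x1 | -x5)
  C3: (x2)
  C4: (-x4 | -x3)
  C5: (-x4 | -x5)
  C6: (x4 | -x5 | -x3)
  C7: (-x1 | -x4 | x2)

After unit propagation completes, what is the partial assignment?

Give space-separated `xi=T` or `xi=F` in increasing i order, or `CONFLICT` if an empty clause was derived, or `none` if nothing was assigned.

unit clause [1] forces x1=T; simplify:
  drop -1 from [4, -1, -5] -> [4, -5]
  drop -1 from [-1, -4, 2] -> [-4, 2]
  satisfied 1 clause(s); 6 remain; assigned so far: [1]
unit clause [2] forces x2=T; simplify:
  satisfied 2 clause(s); 4 remain; assigned so far: [1, 2]

Answer: x1=T x2=T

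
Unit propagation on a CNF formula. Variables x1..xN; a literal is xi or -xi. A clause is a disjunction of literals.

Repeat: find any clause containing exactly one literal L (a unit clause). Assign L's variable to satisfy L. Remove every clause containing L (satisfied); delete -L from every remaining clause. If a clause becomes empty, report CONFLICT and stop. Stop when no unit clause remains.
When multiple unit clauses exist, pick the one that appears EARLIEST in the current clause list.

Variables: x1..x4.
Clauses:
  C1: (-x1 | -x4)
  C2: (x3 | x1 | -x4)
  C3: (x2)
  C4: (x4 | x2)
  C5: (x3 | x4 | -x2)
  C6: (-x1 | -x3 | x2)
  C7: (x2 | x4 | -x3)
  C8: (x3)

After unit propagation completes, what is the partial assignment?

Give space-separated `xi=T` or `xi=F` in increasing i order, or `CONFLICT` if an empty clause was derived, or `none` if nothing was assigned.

Answer: x2=T x3=T

Derivation:
unit clause [2] forces x2=T; simplify:
  drop -2 from [3, 4, -2] -> [3, 4]
  satisfied 4 clause(s); 4 remain; assigned so far: [2]
unit clause [3] forces x3=T; simplify:
  satisfied 3 clause(s); 1 remain; assigned so far: [2, 3]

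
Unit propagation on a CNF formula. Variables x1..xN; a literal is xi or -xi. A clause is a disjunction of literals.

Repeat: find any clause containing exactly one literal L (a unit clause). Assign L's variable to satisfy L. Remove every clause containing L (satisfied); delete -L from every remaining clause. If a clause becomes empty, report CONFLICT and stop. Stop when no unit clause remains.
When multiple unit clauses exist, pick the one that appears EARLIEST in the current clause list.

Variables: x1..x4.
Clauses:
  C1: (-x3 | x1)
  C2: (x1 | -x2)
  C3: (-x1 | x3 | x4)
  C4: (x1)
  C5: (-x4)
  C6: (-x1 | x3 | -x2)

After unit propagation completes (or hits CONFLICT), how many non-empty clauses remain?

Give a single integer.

Answer: 0

Derivation:
unit clause [1] forces x1=T; simplify:
  drop -1 from [-1, 3, 4] -> [3, 4]
  drop -1 from [-1, 3, -2] -> [3, -2]
  satisfied 3 clause(s); 3 remain; assigned so far: [1]
unit clause [-4] forces x4=F; simplify:
  drop 4 from [3, 4] -> [3]
  satisfied 1 clause(s); 2 remain; assigned so far: [1, 4]
unit clause [3] forces x3=T; simplify:
  satisfied 2 clause(s); 0 remain; assigned so far: [1, 3, 4]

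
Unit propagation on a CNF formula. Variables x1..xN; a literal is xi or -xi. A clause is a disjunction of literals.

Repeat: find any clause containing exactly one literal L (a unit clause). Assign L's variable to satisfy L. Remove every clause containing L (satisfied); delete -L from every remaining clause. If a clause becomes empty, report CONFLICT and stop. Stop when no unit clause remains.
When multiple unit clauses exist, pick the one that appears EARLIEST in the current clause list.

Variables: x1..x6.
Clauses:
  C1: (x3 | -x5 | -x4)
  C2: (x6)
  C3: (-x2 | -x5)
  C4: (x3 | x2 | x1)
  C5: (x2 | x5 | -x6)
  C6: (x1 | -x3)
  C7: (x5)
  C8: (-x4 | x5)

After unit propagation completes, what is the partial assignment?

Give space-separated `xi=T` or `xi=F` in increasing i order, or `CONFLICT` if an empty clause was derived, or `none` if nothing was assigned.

unit clause [6] forces x6=T; simplify:
  drop -6 from [2, 5, -6] -> [2, 5]
  satisfied 1 clause(s); 7 remain; assigned so far: [6]
unit clause [5] forces x5=T; simplify:
  drop -5 from [3, -5, -4] -> [3, -4]
  drop -5 from [-2, -5] -> [-2]
  satisfied 3 clause(s); 4 remain; assigned so far: [5, 6]
unit clause [-2] forces x2=F; simplify:
  drop 2 from [3, 2, 1] -> [3, 1]
  satisfied 1 clause(s); 3 remain; assigned so far: [2, 5, 6]

Answer: x2=F x5=T x6=T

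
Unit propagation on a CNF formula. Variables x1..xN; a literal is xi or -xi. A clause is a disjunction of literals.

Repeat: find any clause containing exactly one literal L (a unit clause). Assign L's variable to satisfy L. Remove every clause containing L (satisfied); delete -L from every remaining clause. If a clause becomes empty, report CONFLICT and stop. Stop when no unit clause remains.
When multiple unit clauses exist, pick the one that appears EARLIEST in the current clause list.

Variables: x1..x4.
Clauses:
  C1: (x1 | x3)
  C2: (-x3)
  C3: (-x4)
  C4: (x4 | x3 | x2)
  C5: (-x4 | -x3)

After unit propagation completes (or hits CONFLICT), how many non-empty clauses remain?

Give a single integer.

unit clause [-3] forces x3=F; simplify:
  drop 3 from [1, 3] -> [1]
  drop 3 from [4, 3, 2] -> [4, 2]
  satisfied 2 clause(s); 3 remain; assigned so far: [3]
unit clause [1] forces x1=T; simplify:
  satisfied 1 clause(s); 2 remain; assigned so far: [1, 3]
unit clause [-4] forces x4=F; simplify:
  drop 4 from [4, 2] -> [2]
  satisfied 1 clause(s); 1 remain; assigned so far: [1, 3, 4]
unit clause [2] forces x2=T; simplify:
  satisfied 1 clause(s); 0 remain; assigned so far: [1, 2, 3, 4]

Answer: 0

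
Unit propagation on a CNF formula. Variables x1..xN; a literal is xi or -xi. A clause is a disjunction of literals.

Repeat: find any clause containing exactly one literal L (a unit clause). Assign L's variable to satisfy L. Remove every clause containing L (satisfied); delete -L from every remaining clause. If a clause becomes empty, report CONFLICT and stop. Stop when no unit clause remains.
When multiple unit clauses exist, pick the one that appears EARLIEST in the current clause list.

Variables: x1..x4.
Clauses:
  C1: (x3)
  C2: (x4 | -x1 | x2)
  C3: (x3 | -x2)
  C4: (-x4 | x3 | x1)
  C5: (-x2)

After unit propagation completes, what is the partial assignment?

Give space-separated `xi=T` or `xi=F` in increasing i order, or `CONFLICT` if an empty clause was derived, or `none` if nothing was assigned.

Answer: x2=F x3=T

Derivation:
unit clause [3] forces x3=T; simplify:
  satisfied 3 clause(s); 2 remain; assigned so far: [3]
unit clause [-2] forces x2=F; simplify:
  drop 2 from [4, -1, 2] -> [4, -1]
  satisfied 1 clause(s); 1 remain; assigned so far: [2, 3]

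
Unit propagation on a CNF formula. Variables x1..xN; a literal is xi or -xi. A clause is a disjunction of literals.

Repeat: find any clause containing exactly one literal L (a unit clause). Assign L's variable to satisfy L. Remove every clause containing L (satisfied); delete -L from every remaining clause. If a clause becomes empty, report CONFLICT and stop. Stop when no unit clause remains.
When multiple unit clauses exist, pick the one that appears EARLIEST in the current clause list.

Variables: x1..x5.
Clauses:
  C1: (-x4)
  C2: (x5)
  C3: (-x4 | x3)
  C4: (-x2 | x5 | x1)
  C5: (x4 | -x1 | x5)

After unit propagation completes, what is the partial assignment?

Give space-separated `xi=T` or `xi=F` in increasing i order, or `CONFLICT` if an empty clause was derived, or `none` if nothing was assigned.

Answer: x4=F x5=T

Derivation:
unit clause [-4] forces x4=F; simplify:
  drop 4 from [4, -1, 5] -> [-1, 5]
  satisfied 2 clause(s); 3 remain; assigned so far: [4]
unit clause [5] forces x5=T; simplify:
  satisfied 3 clause(s); 0 remain; assigned so far: [4, 5]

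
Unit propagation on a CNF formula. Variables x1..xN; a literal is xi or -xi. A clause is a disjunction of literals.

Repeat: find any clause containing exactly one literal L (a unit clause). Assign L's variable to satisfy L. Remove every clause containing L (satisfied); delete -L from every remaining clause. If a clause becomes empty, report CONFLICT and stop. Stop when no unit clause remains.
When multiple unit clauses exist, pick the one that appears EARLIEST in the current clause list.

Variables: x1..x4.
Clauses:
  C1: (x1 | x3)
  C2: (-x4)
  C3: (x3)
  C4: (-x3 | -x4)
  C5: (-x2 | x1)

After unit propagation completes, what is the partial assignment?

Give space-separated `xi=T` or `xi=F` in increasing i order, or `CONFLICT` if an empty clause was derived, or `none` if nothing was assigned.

Answer: x3=T x4=F

Derivation:
unit clause [-4] forces x4=F; simplify:
  satisfied 2 clause(s); 3 remain; assigned so far: [4]
unit clause [3] forces x3=T; simplify:
  satisfied 2 clause(s); 1 remain; assigned so far: [3, 4]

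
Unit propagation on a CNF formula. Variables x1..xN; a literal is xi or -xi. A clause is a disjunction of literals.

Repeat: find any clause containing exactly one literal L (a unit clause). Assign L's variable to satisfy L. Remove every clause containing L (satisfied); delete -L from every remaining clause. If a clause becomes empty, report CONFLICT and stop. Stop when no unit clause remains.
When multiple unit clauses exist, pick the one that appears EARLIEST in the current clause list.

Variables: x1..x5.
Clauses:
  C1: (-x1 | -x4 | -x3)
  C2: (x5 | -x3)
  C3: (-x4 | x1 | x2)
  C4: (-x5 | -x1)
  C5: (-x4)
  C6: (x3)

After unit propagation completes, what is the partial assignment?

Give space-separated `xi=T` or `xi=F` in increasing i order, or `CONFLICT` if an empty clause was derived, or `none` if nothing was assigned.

unit clause [-4] forces x4=F; simplify:
  satisfied 3 clause(s); 3 remain; assigned so far: [4]
unit clause [3] forces x3=T; simplify:
  drop -3 from [5, -3] -> [5]
  satisfied 1 clause(s); 2 remain; assigned so far: [3, 4]
unit clause [5] forces x5=T; simplify:
  drop -5 from [-5, -1] -> [-1]
  satisfied 1 clause(s); 1 remain; assigned so far: [3, 4, 5]
unit clause [-1] forces x1=F; simplify:
  satisfied 1 clause(s); 0 remain; assigned so far: [1, 3, 4, 5]

Answer: x1=F x3=T x4=F x5=T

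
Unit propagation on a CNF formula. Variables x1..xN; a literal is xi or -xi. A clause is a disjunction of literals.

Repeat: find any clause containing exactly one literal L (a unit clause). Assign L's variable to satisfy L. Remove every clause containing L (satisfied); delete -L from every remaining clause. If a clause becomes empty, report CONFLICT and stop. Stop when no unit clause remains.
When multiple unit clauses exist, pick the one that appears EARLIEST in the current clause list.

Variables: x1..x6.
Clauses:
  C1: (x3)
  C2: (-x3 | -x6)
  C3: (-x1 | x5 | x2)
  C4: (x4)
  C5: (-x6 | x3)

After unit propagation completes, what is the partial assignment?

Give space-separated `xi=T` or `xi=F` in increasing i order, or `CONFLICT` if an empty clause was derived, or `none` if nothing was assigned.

Answer: x3=T x4=T x6=F

Derivation:
unit clause [3] forces x3=T; simplify:
  drop -3 from [-3, -6] -> [-6]
  satisfied 2 clause(s); 3 remain; assigned so far: [3]
unit clause [-6] forces x6=F; simplify:
  satisfied 1 clause(s); 2 remain; assigned so far: [3, 6]
unit clause [4] forces x4=T; simplify:
  satisfied 1 clause(s); 1 remain; assigned so far: [3, 4, 6]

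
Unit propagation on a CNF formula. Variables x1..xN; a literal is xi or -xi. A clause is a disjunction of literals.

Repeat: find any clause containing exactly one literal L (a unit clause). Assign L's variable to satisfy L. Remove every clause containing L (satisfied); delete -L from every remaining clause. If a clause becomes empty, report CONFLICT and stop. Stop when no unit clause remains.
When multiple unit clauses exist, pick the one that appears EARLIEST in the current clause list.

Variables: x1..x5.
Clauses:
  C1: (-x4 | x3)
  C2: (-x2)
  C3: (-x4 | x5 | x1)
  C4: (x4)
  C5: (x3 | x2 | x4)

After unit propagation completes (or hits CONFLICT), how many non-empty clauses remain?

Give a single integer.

unit clause [-2] forces x2=F; simplify:
  drop 2 from [3, 2, 4] -> [3, 4]
  satisfied 1 clause(s); 4 remain; assigned so far: [2]
unit clause [4] forces x4=T; simplify:
  drop -4 from [-4, 3] -> [3]
  drop -4 from [-4, 5, 1] -> [5, 1]
  satisfied 2 clause(s); 2 remain; assigned so far: [2, 4]
unit clause [3] forces x3=T; simplify:
  satisfied 1 clause(s); 1 remain; assigned so far: [2, 3, 4]

Answer: 1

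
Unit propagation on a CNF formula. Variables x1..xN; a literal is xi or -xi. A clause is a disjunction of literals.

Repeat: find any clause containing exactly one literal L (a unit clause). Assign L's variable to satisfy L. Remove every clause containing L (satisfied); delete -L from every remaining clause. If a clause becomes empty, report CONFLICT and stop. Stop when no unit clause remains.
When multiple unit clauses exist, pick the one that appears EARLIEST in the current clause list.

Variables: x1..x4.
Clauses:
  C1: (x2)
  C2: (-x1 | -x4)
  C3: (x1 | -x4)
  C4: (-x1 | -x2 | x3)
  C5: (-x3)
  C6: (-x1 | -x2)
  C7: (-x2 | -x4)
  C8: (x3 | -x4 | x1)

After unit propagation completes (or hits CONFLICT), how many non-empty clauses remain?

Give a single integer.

Answer: 0

Derivation:
unit clause [2] forces x2=T; simplify:
  drop -2 from [-1, -2, 3] -> [-1, 3]
  drop -2 from [-1, -2] -> [-1]
  drop -2 from [-2, -4] -> [-4]
  satisfied 1 clause(s); 7 remain; assigned so far: [2]
unit clause [-3] forces x3=F; simplify:
  drop 3 from [-1, 3] -> [-1]
  drop 3 from [3, -4, 1] -> [-4, 1]
  satisfied 1 clause(s); 6 remain; assigned so far: [2, 3]
unit clause [-1] forces x1=F; simplify:
  drop 1 from [1, -4] -> [-4]
  drop 1 from [-4, 1] -> [-4]
  satisfied 3 clause(s); 3 remain; assigned so far: [1, 2, 3]
unit clause [-4] forces x4=F; simplify:
  satisfied 3 clause(s); 0 remain; assigned so far: [1, 2, 3, 4]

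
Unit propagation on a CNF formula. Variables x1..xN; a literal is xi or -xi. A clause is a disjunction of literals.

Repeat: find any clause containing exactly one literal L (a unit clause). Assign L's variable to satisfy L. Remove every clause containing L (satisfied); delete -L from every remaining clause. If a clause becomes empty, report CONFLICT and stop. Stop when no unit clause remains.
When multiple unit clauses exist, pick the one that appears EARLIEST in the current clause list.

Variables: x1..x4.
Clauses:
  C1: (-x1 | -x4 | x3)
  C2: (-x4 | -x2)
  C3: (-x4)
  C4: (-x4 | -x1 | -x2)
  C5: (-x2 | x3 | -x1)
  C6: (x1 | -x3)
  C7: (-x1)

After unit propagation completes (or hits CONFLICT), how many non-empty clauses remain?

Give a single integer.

unit clause [-4] forces x4=F; simplify:
  satisfied 4 clause(s); 3 remain; assigned so far: [4]
unit clause [-1] forces x1=F; simplify:
  drop 1 from [1, -3] -> [-3]
  satisfied 2 clause(s); 1 remain; assigned so far: [1, 4]
unit clause [-3] forces x3=F; simplify:
  satisfied 1 clause(s); 0 remain; assigned so far: [1, 3, 4]

Answer: 0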